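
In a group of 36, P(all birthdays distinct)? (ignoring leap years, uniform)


P(all different) = Π(365-i)/365 for i=0..35
= (365/365)×(364/365)×...×(330/365)
= 0.167818

P ≈ 0.1678 ≈ 16.78%


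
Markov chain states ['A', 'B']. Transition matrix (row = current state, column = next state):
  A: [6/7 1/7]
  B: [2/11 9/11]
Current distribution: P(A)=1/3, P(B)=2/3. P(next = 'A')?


P(next=A) = Σᵢ P(now=i)×P(i→A)
= 1/3×6/7 + 2/3×2/11
= 2/7 + 4/33 = 94/231

P = 94/231 ≈ 0.4069


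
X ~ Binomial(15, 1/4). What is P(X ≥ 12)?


P(X ≥ 12) = Σ P(X=i) for i=12..15
P(X=12) = 12285/1073741824
P(X=13) = 945/1073741824
P(X=14) = 45/1073741824
P(X=15) = 1/1073741824
Sum = 3319/268435456

P(X ≥ 12) = 3319/268435456 ≈ 0.00%


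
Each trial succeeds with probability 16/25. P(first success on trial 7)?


Geometric: P(X=7) = (1-p)^(k-1)×p = (9/25)^6×16/25 = 8503056/6103515625

P(X=7) = 8503056/6103515625 ≈ 0.14%


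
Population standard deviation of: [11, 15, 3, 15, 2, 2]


Mean = 48/6 = 8
  (11-8)²=9
  (15-8)²=49
  (3-8)²=25
  (15-8)²=49
  (2-8)²=36
  (2-8)²=36
Σ(x-μ)² = 204
σ² = 204/6 = 34

σ = √(34) ≈ 5.8310


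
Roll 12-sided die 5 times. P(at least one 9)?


P(no 9)^5 = (11/12)^5 = 161051/248832
P(≥1) = 1 - 161051/248832 = 87781/248832

P = 87781/248832 ≈ 35.28%


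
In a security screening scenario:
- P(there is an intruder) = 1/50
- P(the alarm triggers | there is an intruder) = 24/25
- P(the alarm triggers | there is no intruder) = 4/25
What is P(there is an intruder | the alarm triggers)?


Using Bayes' theorem:
P(A|B) = P(B|A)·P(A) / P(B)

P(the alarm triggers) = 24/25 × 1/50 + 4/25 × 49/50
= 12/625 + 98/625 = 22/125

P(there is an intruder|the alarm triggers) = (12/625) / (22/125) = 6/55

P(there is an intruder|the alarm triggers) = 6/55 ≈ 10.91%


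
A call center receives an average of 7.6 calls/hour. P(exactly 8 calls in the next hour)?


Poisson(λ=7.6): P(X=8) = e^(-λ)×λ^k/k!
= e^(-7.6) × 7.6^8 / 8!
≈ 0.0005004514334 × 11130347.8745 / 40320 ≈ 0.138150

P(X=8) ≈ 0.138150 ≈ 13.81%


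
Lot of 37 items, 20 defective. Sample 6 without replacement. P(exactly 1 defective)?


Hypergeometric: C(20,1)×C(17,5)/C(37,6)
= 20×6188/2324784 = 65/1221

P(X=1) = 65/1221 ≈ 5.32%


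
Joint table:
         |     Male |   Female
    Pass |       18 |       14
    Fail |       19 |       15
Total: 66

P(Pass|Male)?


P(Pass|Male) = 18/(18+19) = 18/37

P = 18/37 ≈ 48.65%


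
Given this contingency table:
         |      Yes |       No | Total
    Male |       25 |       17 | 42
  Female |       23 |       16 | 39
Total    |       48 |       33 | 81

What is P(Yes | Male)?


P(Yes | Male) = 25/(25+17) = 25/42

P(Yes|Male) = 25/42 ≈ 59.52%


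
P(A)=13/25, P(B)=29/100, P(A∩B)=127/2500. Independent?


P(A)×P(B) = 377/2500
P(A∩B) = 127/2500
Not equal → NOT independent

No, not independent


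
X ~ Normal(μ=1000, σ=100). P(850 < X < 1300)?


z₁=(850-1000)/100=-1.5, z₂=(1300-1000)/100=3.0
P = Φ(3.0) - Φ(-1.5) = 0.998650 - 0.066807 = 0.931843 ≈ 0.9318

P(850 < X < 1300) ≈ 0.9318


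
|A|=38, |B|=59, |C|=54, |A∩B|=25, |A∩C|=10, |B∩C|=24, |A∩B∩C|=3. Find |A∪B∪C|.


|A∪B∪C| = 38+59+54-25-10-24+3 = 95

|A∪B∪C| = 95


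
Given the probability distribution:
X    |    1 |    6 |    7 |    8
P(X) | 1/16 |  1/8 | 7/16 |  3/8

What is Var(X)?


E[X] = 55/8
E[X²] = 50
Var(X) = E[X²] - (E[X])² = 50 - 3025/64 = 175/64

Var(X) = 175/64 ≈ 2.7344


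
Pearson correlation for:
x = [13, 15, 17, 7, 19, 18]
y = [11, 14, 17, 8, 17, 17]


n=6, Σx=89, Σy=84, Σxy=1327, Σx²=1417, Σy²=1248
r = (6×1327 - 89×84)/√((6×1417 - 89²)(6×1248 - 84²))
= 486/√(581×432) = 486/√250992 ≈ 486/500.9910 ≈ 0.9701

r ≈ 0.9701


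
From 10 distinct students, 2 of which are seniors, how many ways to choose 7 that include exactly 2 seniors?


Choose 2 of the 2 seniors and 5 of the other 8 students:
C(2,2)×C(8,5) = 1×56 = 56

56


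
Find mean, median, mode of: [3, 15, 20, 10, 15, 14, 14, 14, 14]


Sorted: [3, 10, 14, 14, 14, 14, 15, 15, 20]
Mean = 119/9
Median = 14
Freq: {3: 1, 15: 2, 20: 1, 10: 1, 14: 4}
Mode: [14]

Mean=119/9, Median=14, Mode=14


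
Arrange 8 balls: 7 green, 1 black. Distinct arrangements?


8!/(7!×1!) = 8

8


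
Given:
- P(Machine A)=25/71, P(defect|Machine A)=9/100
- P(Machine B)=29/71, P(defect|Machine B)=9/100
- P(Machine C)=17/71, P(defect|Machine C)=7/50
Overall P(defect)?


P(B) = Σ P(B|Aᵢ)×P(Aᵢ)
  9/100×25/71 = 9/284
  9/100×29/71 = 261/7100
  7/50×17/71 = 119/3550
Sum = 181/1775

P(defect) = 181/1775 ≈ 10.20%


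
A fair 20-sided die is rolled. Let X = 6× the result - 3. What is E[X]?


E[die] = (1+20)/2 = 21/2
E[X] = 6×21/2 - 3 = 60

E[X] = 60


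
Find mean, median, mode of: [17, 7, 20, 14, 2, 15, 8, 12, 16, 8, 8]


Sorted: [2, 7, 8, 8, 8, 12, 14, 15, 16, 17, 20]
Mean = 127/11
Median = 12
Freq: {17: 1, 7: 1, 20: 1, 14: 1, 2: 1, 15: 1, 8: 3, 12: 1, 16: 1}
Mode: [8]

Mean=127/11, Median=12, Mode=8


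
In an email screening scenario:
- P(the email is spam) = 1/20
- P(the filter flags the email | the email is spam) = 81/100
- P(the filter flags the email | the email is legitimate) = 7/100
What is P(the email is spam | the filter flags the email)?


Using Bayes' theorem:
P(A|B) = P(B|A)·P(A) / P(B)

P(the filter flags the email) = 81/100 × 1/20 + 7/100 × 19/20
= 81/2000 + 133/2000 = 107/1000

P(the email is spam|the filter flags the email) = (81/2000) / (107/1000) = 81/214

P(the email is spam|the filter flags the email) = 81/214 ≈ 37.85%


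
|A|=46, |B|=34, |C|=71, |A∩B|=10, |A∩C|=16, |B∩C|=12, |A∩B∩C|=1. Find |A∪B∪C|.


|A∪B∪C| = 46+34+71-10-16-12+1 = 114

|A∪B∪C| = 114


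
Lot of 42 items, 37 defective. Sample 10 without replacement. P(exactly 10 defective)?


Hypergeometric: C(37,10)×C(5,0)/C(42,10)
= 348330136×1/1471442973 = 7192/30381

P(X=10) = 7192/30381 ≈ 23.67%


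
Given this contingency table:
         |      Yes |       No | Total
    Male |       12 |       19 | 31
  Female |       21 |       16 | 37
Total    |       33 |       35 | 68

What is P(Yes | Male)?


P(Yes | Male) = 12/(12+19) = 12/31

P(Yes|Male) = 12/31 ≈ 38.71%


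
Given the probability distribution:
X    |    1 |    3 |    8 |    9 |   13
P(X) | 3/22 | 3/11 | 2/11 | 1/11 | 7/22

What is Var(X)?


E[X] = 81/11
E[X²] = 829/11
Var(X) = E[X²] - (E[X])² = 829/11 - 6561/121 = 2558/121

Var(X) = 2558/121 ≈ 21.1405


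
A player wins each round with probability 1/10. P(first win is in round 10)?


Geometric: P(X=10) = (1-p)^(k-1)×p = (9/10)^9×1/10 = 387420489/10000000000

P(X=10) = 387420489/10000000000 ≈ 3.87%


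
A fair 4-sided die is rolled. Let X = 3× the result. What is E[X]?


E[die] = (1+4)/2 = 5/2
E[X] = 3 × 5/2 = 15/2

E[X] = 15/2


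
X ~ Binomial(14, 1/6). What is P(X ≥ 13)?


P(X ≥ 13) = Σ P(X=i) for i=13..14
P(X=13) = 35/39182082048
P(X=14) = 1/78364164096
Sum = 71/78364164096

P(X ≥ 13) = 71/78364164096 ≈ 0.00%


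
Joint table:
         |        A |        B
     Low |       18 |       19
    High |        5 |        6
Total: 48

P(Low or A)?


P(Low∨A) = P(Low) + P(A) - P(Low∧A)
= (37 + 23 - 18)/48 = 42/48 = 7/8

P = 7/8 ≈ 87.50%


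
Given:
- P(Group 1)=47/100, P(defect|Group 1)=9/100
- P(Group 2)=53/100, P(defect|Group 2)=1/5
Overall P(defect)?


P(B) = Σ P(B|Aᵢ)×P(Aᵢ)
  9/100×47/100 = 423/10000
  1/5×53/100 = 53/500
Sum = 1483/10000

P(defect) = 1483/10000 ≈ 14.83%


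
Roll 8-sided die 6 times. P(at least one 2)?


P(no 2)^6 = (7/8)^6 = 117649/262144
P(≥1) = 1 - 117649/262144 = 144495/262144

P = 144495/262144 ≈ 55.12%


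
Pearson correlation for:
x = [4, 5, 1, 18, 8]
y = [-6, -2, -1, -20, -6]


n=5, Σx=36, Σy=-35, Σxy=-443, Σx²=430, Σy²=477
r = (5×(-443) - 36×(-35))/√((5×430 - 36²)(5×477 - (-35)²))
= -955/√(854×1160) = -955/√990640 ≈ -955/995.3090 ≈ -0.9595

r ≈ -0.9595


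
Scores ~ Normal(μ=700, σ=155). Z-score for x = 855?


z = (x - μ)/σ = (855 - 700)/155 = 1.0

z = 1.0


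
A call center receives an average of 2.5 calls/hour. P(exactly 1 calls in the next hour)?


Poisson(λ=2.5): P(X=1) = e^(-λ)×λ^k/k!
= e^(-2.5) × 2.5^1 / 1!
≈ 0.08208499862 × 2.5 / 1 ≈ 0.205212

P(X=1) ≈ 0.205212 ≈ 20.52%


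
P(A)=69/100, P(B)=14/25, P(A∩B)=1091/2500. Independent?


P(A)×P(B) = 483/1250
P(A∩B) = 1091/2500
Not equal → NOT independent

No, not independent


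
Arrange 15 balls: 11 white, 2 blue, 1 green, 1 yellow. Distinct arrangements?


15!/(11!×2!×1!×1!) = 16380

16380


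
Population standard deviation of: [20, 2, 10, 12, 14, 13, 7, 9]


Mean = 87/8
  (20-87/8)²=5329/64
  (2-87/8)²=5041/64
  (10-87/8)²=49/64
  (12-87/8)²=81/64
  (14-87/8)²=625/64
  (13-87/8)²=289/64
  (7-87/8)²=961/64
  (9-87/8)²=225/64
Σ(x-μ)² = 1575/8
σ² = (1575/8)/8 = 1575/64

σ = √(1575/64) ≈ 4.9608


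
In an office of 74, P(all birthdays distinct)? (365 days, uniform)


P(all different) = Π(365-i)/365 for i=0..73
= (365/365)×(364/365)×...×(292/365)
= 0.000351

P ≈ 0.0004 ≈ 0.04%


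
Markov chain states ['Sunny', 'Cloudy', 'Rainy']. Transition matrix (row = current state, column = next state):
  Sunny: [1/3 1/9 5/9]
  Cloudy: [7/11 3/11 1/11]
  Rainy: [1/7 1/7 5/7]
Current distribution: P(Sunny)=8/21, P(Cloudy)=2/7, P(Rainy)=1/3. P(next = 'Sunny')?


P(next=Sunny) = Σᵢ P(now=i)×P(i→Sunny)
= 8/21×1/3 + 2/7×7/11 + 1/3×1/7
= 8/63 + 2/11 + 1/21 = 247/693

P = 247/693 ≈ 0.3564


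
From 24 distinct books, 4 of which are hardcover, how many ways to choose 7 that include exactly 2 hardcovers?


Choose 2 of the 4 hardcovers and 5 of the other 20 books:
C(4,2)×C(20,5) = 6×15504 = 93024

93024


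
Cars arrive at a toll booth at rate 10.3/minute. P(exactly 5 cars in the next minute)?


Poisson(λ=10.3): P(X=5) = e^(-λ)×λ^k/k!
= e^(-10.3) × 10.3^5 / 5!
≈ 3.363309519e-05 × 115927.40743 / 120 ≈ 0.032492

P(X=5) ≈ 0.032492 ≈ 3.25%


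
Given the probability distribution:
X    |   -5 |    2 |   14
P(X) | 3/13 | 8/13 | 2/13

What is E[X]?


E[X] = Σ x·P(X=x)
= (-5)×(3/13) + (2)×(8/13) + (14)×(2/13)
= 29/13

E[X] = 29/13


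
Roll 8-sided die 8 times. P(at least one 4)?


P(no 4)^8 = (7/8)^8 = 5764801/16777216
P(≥1) = 1 - 5764801/16777216 = 11012415/16777216

P = 11012415/16777216 ≈ 65.64%


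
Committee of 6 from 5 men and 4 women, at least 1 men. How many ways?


Count by #men:
  2M,4W: C(5,2)×C(4,4)=10
  3M,3W: C(5,3)×C(4,3)=40
  4M,2W: C(5,4)×C(4,2)=30
  5M,1W: C(5,5)×C(4,1)=4
Total = 84

84


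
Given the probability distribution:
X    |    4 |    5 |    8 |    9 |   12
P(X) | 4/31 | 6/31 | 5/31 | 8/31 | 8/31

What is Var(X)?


E[X] = 254/31
E[X²] = 2334/31
Var(X) = E[X²] - (E[X])² = 2334/31 - 64516/961 = 7838/961

Var(X) = 7838/961 ≈ 8.1561


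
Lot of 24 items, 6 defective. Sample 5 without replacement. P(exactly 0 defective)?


Hypergeometric: C(6,0)×C(18,5)/C(24,5)
= 1×8568/42504 = 51/253

P(X=0) = 51/253 ≈ 20.16%


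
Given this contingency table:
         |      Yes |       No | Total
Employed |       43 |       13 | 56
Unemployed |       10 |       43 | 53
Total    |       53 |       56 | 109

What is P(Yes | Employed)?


P(Yes | Employed) = 43/(43+13) = 43/56

P(Yes|Employed) = 43/56 ≈ 76.79%


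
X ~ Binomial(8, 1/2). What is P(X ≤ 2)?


P(X ≤ 2) = Σ P(X=i) for i=0..2
P(X=0) = 1/256
P(X=1) = 1/32
P(X=2) = 7/64
Sum = 37/256

P(X ≤ 2) = 37/256 ≈ 14.45%


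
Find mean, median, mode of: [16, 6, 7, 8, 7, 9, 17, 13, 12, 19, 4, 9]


Sorted: [4, 6, 7, 7, 8, 9, 9, 12, 13, 16, 17, 19]
Mean = 127/12
Median = 9
Freq: {16: 1, 6: 1, 7: 2, 8: 1, 9: 2, 17: 1, 13: 1, 12: 1, 19: 1, 4: 1}
Mode: [7, 9]

Mean=127/12, Median=9, Mode=[7, 9]


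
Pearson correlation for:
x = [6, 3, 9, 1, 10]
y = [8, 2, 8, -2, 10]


n=5, Σx=29, Σy=26, Σxy=224, Σx²=227, Σy²=236
r = (5×224 - 29×26)/√((5×227 - 29²)(5×236 - 26²))
= 366/√(294×504) = 366/√148176 ≈ 366/384.9364 ≈ 0.9508

r ≈ 0.9508


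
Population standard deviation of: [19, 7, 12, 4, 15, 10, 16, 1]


Mean = 84/8 = 21/2
  (19-21/2)²=289/4
  (7-21/2)²=49/4
  (12-21/2)²=9/4
  (4-21/2)²=169/4
  (15-21/2)²=81/4
  (10-21/2)²=1/4
  (16-21/2)²=121/4
  (1-21/2)²=361/4
Σ(x-μ)² = 270
σ² = 270/8 = 135/4

σ = √(135/4) ≈ 5.8095


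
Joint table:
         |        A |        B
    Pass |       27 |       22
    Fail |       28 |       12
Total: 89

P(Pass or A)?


P(Pass∨A) = P(Pass) + P(A) - P(Pass∧A)
= (49 + 55 - 27)/89 = 77/89

P = 77/89 ≈ 86.52%


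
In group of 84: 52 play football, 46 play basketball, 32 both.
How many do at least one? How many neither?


|A∪B| = 52+46-32 = 66
Neither = 84-66 = 18

At least one: 66; Neither: 18


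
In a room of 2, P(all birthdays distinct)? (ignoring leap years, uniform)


P(all different) = Π(365-i)/365 for i=0..1
= (365/365)×(364/365)×...×(364/365)
= 0.997260

P ≈ 0.9973 ≈ 99.73%


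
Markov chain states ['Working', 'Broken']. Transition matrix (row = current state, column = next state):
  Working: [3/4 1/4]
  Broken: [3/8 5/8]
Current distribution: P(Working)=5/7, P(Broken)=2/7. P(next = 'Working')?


P(next=Working) = Σᵢ P(now=i)×P(i→Working)
= 5/7×3/4 + 2/7×3/8
= 15/28 + 3/28 = 9/14

P = 9/14 ≈ 0.6429


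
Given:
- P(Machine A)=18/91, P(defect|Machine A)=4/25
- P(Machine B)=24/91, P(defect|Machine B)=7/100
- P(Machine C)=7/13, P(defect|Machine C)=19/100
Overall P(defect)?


P(B) = Σ P(B|Aᵢ)×P(Aᵢ)
  4/25×18/91 = 72/2275
  7/100×24/91 = 6/325
  19/100×7/13 = 133/1300
Sum = 1387/9100

P(defect) = 1387/9100 ≈ 15.24%


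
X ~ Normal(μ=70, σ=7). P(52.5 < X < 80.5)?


z₁=(52.5-70)/7=-2.5, z₂=(80.5-70)/7=1.5
P = Φ(1.5) - Φ(-2.5) = 0.933193 - 0.006210 = 0.926983 ≈ 0.9270

P(52.5 < X < 80.5) ≈ 0.9270


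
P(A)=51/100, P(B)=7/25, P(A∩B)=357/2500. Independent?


P(A)×P(B) = 357/2500
P(A∩B) = 357/2500
Equal ✓ → Independent

Yes, independent


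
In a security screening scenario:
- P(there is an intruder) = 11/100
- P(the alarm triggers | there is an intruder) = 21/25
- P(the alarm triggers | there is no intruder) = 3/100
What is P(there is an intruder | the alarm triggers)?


Using Bayes' theorem:
P(A|B) = P(B|A)·P(A) / P(B)

P(the alarm triggers) = 21/25 × 11/100 + 3/100 × 89/100
= 231/2500 + 267/10000 = 1191/10000

P(there is an intruder|the alarm triggers) = (231/2500) / (1191/10000) = 308/397

P(there is an intruder|the alarm triggers) = 308/397 ≈ 77.58%


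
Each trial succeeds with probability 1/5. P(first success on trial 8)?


Geometric: P(X=8) = (1-p)^(k-1)×p = (4/5)^7×1/5 = 16384/390625

P(X=8) = 16384/390625 ≈ 4.19%


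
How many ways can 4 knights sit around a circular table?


Circular arrangements of 4 distinct objects: fix one position to break rotational symmetry.
(n-1)! = 3! = 6

6


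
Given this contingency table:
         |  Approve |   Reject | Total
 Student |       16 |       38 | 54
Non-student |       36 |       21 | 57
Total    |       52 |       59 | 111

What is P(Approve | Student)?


P(Approve | Student) = 16/(16+38) = 16/54 = 8/27

P(Approve|Student) = 8/27 ≈ 29.63%


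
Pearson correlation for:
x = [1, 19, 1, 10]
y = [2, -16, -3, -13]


n=4, Σx=31, Σy=-30, Σxy=-435, Σx²=463, Σy²=438
r = (4×(-435) - 31×(-30))/√((4×463 - 31²)(4×438 - (-30)²))
= -810/√(891×852) = -810/√759132 ≈ -810/871.2818 ≈ -0.9297

r ≈ -0.9297


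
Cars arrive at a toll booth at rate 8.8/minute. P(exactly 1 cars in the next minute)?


Poisson(λ=8.8): P(X=1) = e^(-λ)×λ^k/k!
= e^(-8.8) × 8.8^1 / 1!
≈ 0.0001507330751 × 8.8 / 1 ≈ 0.001326

P(X=1) ≈ 0.001326 ≈ 0.13%


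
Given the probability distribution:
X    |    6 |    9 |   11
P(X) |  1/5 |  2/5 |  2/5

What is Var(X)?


E[X] = 46/5
E[X²] = 88
Var(X) = E[X²] - (E[X])² = 88 - 2116/25 = 84/25

Var(X) = 84/25 ≈ 3.3600


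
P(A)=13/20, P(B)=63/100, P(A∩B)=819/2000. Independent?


P(A)×P(B) = 819/2000
P(A∩B) = 819/2000
Equal ✓ → Independent

Yes, independent


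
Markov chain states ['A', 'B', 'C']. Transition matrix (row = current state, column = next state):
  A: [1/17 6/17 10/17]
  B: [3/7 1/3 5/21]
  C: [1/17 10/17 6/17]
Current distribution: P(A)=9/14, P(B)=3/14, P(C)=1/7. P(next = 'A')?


P(next=A) = Σᵢ P(now=i)×P(i→A)
= 9/14×1/17 + 3/14×3/7 + 1/7×1/17
= 9/238 + 9/98 + 1/119 = 115/833

P = 115/833 ≈ 0.1381


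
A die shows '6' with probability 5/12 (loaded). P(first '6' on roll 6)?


Geometric: P(X=6) = (1-p)^(k-1)×p = (7/12)^5×5/12 = 84035/2985984

P(X=6) = 84035/2985984 ≈ 2.81%


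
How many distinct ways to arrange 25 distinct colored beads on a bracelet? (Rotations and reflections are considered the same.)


Free circular arrangements: rotations and reflections both identified.
(n-1)!/2 = 24!/2 = 620448401733239439360000/2 = 310224200866619719680000

310224200866619719680000


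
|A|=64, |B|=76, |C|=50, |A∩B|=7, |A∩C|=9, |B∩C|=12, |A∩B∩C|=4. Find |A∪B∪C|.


|A∪B∪C| = 64+76+50-7-9-12+4 = 166

|A∪B∪C| = 166


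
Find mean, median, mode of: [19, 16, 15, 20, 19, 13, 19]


Sorted: [13, 15, 16, 19, 19, 19, 20]
Mean = 121/7
Median = 19
Freq: {19: 3, 16: 1, 15: 1, 20: 1, 13: 1}
Mode: [19]

Mean=121/7, Median=19, Mode=19


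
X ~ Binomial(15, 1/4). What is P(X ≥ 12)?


P(X ≥ 12) = Σ P(X=i) for i=12..15
P(X=12) = 12285/1073741824
P(X=13) = 945/1073741824
P(X=14) = 45/1073741824
P(X=15) = 1/1073741824
Sum = 3319/268435456

P(X ≥ 12) = 3319/268435456 ≈ 0.00%


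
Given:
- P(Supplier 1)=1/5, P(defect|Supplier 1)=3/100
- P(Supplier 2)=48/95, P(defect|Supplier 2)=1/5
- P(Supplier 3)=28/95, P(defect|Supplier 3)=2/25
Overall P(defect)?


P(B) = Σ P(B|Aᵢ)×P(Aᵢ)
  3/100×1/5 = 3/500
  1/5×48/95 = 48/475
  2/25×28/95 = 56/2375
Sum = 1241/9500

P(defect) = 1241/9500 ≈ 13.06%


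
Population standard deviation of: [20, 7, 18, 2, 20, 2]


Mean = 69/6 = 23/2
  (20-23/2)²=289/4
  (7-23/2)²=81/4
  (18-23/2)²=169/4
  (2-23/2)²=361/4
  (20-23/2)²=289/4
  (2-23/2)²=361/4
Σ(x-μ)² = 775/2
σ² = (775/2)/6 = 775/12

σ = √(775/12) ≈ 8.0364


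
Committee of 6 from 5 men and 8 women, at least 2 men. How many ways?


Count by #men:
  2M,4W: C(5,2)×C(8,4)=700
  3M,3W: C(5,3)×C(8,3)=560
  4M,2W: C(5,4)×C(8,2)=140
  5M,1W: C(5,5)×C(8,1)=8
Total = 1408

1408


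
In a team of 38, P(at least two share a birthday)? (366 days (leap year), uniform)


P(all different) = Π(366-i)/366 for i=0..37
= 0.136703
P(match) = 1 - 0.136703 = 0.863297

P ≈ 0.8633 ≈ 86.33%


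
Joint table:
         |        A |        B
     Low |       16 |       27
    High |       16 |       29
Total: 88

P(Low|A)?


P(Low|A) = 16/(16+16) = 16/32 = 1/2

P = 1/2 ≈ 50.00%


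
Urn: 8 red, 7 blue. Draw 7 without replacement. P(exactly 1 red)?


Hypergeometric: C(8,1)×C(7,6)/C(15,7)
= 8×7/6435 = 56/6435

P(X=1) = 56/6435 ≈ 0.87%


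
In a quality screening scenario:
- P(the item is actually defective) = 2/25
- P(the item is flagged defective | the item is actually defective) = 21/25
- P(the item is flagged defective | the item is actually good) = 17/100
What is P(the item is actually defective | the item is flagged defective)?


Using Bayes' theorem:
P(A|B) = P(B|A)·P(A) / P(B)

P(the item is flagged defective) = 21/25 × 2/25 + 17/100 × 23/25
= 42/625 + 391/2500 = 559/2500

P(the item is actually defective|the item is flagged defective) = (42/625) / (559/2500) = 168/559

P(the item is actually defective|the item is flagged defective) = 168/559 ≈ 30.05%


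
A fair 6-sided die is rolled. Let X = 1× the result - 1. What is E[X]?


E[die] = (1+6)/2 = 7/2
E[X] = 1×7/2 - 1 = 5/2

E[X] = 5/2


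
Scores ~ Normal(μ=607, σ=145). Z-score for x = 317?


z = (x - μ)/σ = (317 - 607)/145 = -2.0

z = -2.0


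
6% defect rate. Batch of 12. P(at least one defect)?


P(all good) = (47/50)^12 = 116191483108948578241/244140625000000000000
P(≥1 defect) = 127949141891051421759/244140625000000000000

P = 127949141891051421759/244140625000000000000 ≈ 52.41%


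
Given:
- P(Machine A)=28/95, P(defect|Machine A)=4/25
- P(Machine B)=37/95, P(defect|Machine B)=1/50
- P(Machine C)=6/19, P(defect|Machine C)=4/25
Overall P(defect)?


P(B) = Σ P(B|Aᵢ)×P(Aᵢ)
  4/25×28/95 = 112/2375
  1/50×37/95 = 37/4750
  4/25×6/19 = 24/475
Sum = 501/4750

P(defect) = 501/4750 ≈ 10.55%


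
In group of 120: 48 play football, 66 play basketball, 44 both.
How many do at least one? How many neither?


|A∪B| = 48+66-44 = 70
Neither = 120-70 = 50

At least one: 70; Neither: 50


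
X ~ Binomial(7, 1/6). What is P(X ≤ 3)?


P(X ≤ 3) = Σ P(X=i) for i=0..3
P(X=0) = 78125/279936
P(X=1) = 109375/279936
P(X=2) = 21875/93312
P(X=3) = 21875/279936
Sum = 34375/34992

P(X ≤ 3) = 34375/34992 ≈ 98.24%


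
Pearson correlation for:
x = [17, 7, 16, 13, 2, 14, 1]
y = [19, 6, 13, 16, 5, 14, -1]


n=7, Σx=70, Σy=72, Σxy=986, Σx²=964, Σy²=1044
r = (7×986 - 70×72)/√((7×964 - 70²)(7×1044 - 72²))
= 1862/√(1848×2124) = 1862/√3925152 ≈ 1862/1981.1996 ≈ 0.9398

r ≈ 0.9398


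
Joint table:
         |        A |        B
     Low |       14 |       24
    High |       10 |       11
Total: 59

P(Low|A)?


P(Low|A) = 14/(14+10) = 14/24 = 7/12

P = 7/12 ≈ 58.33%


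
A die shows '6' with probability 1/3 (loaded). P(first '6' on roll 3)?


Geometric: P(X=3) = (1-p)^(k-1)×p = (2/3)^2×1/3 = 4/27

P(X=3) = 4/27 ≈ 14.81%


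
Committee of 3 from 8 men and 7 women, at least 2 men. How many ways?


Count by #men:
  2M,1W: C(8,2)×C(7,1)=196
  3M,0W: C(8,3)×C(7,0)=56
Total = 252

252


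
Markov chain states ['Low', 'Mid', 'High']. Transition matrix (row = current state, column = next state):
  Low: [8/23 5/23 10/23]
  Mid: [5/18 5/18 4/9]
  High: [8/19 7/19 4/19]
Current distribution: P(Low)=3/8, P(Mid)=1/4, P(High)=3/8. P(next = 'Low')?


P(next=Low) = Σᵢ P(now=i)×P(i→Low)
= 3/8×8/23 + 1/4×5/18 + 3/8×8/19
= 3/23 + 5/72 + 3/19 = 11257/31464

P = 11257/31464 ≈ 0.3578


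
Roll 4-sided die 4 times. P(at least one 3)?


P(no 3)^4 = (3/4)^4 = 81/256
P(≥1) = 1 - 81/256 = 175/256

P = 175/256 ≈ 68.36%


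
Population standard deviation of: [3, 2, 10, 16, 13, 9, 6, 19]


Mean = 78/8 = 39/4
  (3-39/4)²=729/16
  (2-39/4)²=961/16
  (10-39/4)²=1/16
  (16-39/4)²=625/16
  (13-39/4)²=169/16
  (9-39/4)²=9/16
  (6-39/4)²=225/16
  (19-39/4)²=1369/16
Σ(x-μ)² = 511/2
σ² = (511/2)/8 = 511/16

σ = √(511/16) ≈ 5.6513


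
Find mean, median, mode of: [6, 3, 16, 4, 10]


Sorted: [3, 4, 6, 10, 16]
Mean = 39/5
Median = 6
Freq: {6: 1, 3: 1, 16: 1, 4: 1, 10: 1}
Mode: No mode

Mean=39/5, Median=6, Mode=No mode


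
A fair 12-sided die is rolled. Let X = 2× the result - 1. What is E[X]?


E[die] = (1+12)/2 = 13/2
E[X] = 2×13/2 - 1 = 12

E[X] = 12


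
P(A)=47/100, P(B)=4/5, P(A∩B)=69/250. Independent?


P(A)×P(B) = 47/125
P(A∩B) = 69/250
Not equal → NOT independent

No, not independent


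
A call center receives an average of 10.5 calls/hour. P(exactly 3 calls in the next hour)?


Poisson(λ=10.5): P(X=3) = e^(-λ)×λ^k/k!
= e^(-10.5) × 10.5^3 / 3!
≈ 2.753644935e-05 × 1157.625 / 6 ≈ 0.005313

P(X=3) ≈ 0.005313 ≈ 0.53%


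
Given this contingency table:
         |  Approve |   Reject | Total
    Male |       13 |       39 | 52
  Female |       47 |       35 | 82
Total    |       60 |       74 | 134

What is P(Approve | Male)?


P(Approve | Male) = 13/(13+39) = 13/52 = 1/4

P(Approve|Male) = 1/4 ≈ 25.00%


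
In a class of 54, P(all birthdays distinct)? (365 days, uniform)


P(all different) = Π(365-i)/365 for i=0..53
= (365/365)×(364/365)×...×(312/365)
= 0.016123

P ≈ 0.0161 ≈ 1.61%


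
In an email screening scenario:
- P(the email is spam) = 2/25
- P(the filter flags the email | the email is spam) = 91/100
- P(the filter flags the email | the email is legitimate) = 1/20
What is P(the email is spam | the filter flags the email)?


Using Bayes' theorem:
P(A|B) = P(B|A)·P(A) / P(B)

P(the filter flags the email) = 91/100 × 2/25 + 1/20 × 23/25
= 91/1250 + 23/500 = 297/2500

P(the email is spam|the filter flags the email) = (91/1250) / (297/2500) = 182/297

P(the email is spam|the filter flags the email) = 182/297 ≈ 61.28%


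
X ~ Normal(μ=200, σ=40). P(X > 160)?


z = (160-200)/40 = -1.0
P(X > 160) = 1 - P(Z ≤ -1.0) = 1 - 0.1587 = 0.8413

P(X > 160) ≈ 0.8413


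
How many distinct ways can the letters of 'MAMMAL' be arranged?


Letters: 6, freq: {'M': 3, 'A': 2, 'L': 1}
6!/(3!×2!×1!) = 720/12 = 60

60


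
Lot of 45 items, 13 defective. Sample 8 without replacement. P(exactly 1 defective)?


Hypergeometric: C(13,1)×C(32,7)/C(45,8)
= 13×3365856/215553195 = 373984/1842335

P(X=1) = 373984/1842335 ≈ 20.30%


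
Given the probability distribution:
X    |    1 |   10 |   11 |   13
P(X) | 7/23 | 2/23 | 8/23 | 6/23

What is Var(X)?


E[X] = 193/23
E[X²] = 2189/23
Var(X) = E[X²] - (E[X])² = 2189/23 - 37249/529 = 13098/529

Var(X) = 13098/529 ≈ 24.7599


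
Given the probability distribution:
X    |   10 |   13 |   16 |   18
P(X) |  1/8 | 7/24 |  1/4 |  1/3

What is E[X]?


E[X] = Σ x·P(X=x)
= (10)×(1/8) + (13)×(7/24) + (16)×(1/4) + (18)×(1/3)
= 361/24

E[X] = 361/24


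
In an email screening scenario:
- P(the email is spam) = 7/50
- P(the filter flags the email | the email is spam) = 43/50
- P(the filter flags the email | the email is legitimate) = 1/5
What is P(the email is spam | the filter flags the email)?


Using Bayes' theorem:
P(A|B) = P(B|A)·P(A) / P(B)

P(the filter flags the email) = 43/50 × 7/50 + 1/5 × 43/50
= 301/2500 + 43/250 = 731/2500

P(the email is spam|the filter flags the email) = (301/2500) / (731/2500) = 7/17

P(the email is spam|the filter flags the email) = 7/17 ≈ 41.18%


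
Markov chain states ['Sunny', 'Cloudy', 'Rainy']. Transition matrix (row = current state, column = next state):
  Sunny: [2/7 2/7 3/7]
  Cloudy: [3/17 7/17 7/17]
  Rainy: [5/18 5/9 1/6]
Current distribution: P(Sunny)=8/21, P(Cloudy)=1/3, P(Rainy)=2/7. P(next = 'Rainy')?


P(next=Rainy) = Σᵢ P(now=i)×P(i→Rainy)
= 8/21×3/7 + 1/3×7/17 + 2/7×1/6
= 8/49 + 7/51 + 1/21 = 290/833

P = 290/833 ≈ 0.3481


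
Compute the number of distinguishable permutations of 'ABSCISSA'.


Letters: 8, freq: {'A': 2, 'B': 1, 'S': 3, 'C': 1, 'I': 1}
8!/(2!×1!×3!×1!×1!) = 40320/12 = 3360

3360


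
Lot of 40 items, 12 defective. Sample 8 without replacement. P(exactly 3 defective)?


Hypergeometric: C(12,3)×C(28,5)/C(40,8)
= 220×98280/76904685 = 3360/11951

P(X=3) = 3360/11951 ≈ 28.11%


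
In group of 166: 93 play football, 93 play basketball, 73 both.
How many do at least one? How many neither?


|A∪B| = 93+93-73 = 113
Neither = 166-113 = 53

At least one: 113; Neither: 53


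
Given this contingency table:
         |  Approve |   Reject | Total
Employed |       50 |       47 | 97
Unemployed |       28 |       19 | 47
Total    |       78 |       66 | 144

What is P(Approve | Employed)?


P(Approve | Employed) = 50/(50+47) = 50/97

P(Approve|Employed) = 50/97 ≈ 51.55%


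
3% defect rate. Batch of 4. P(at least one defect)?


P(all good) = (97/100)^4 = 88529281/100000000
P(≥1 defect) = 11470719/100000000

P = 11470719/100000000 ≈ 11.47%


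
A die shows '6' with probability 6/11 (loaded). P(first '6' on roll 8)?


Geometric: P(X=8) = (1-p)^(k-1)×p = (5/11)^7×6/11 = 468750/214358881

P(X=8) = 468750/214358881 ≈ 0.22%


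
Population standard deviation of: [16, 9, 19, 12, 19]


Mean = 75/5 = 15
  (16-15)²=1
  (9-15)²=36
  (19-15)²=16
  (12-15)²=9
  (19-15)²=16
Σ(x-μ)² = 78
σ² = 78/5

σ = √(78/5) ≈ 3.9497


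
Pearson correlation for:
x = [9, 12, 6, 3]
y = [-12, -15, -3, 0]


n=4, Σx=30, Σy=-30, Σxy=-306, Σx²=270, Σy²=378
r = (4×(-306) - 30×(-30))/√((4×270 - 30²)(4×378 - (-30)²))
= -324/√(180×612) = -324/√110160 ≈ -324/331.9036 ≈ -0.9762

r ≈ -0.9762


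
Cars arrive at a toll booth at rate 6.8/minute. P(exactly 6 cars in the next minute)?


Poisson(λ=6.8): P(X=6) = e^(-λ)×λ^k/k!
= e^(-6.8) × 6.8^6 / 6!
≈ 0.001113775148 × 98867.482624 / 720 ≈ 0.152939

P(X=6) ≈ 0.152939 ≈ 15.29%


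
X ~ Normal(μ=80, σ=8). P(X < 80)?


z = (80-80)/8 = 0.0
P(Z < 0.0) = 0.5000

P(X < 80) ≈ 0.5000


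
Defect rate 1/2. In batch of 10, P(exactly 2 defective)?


Binomial: P(X=2) = C(10,2)×p^2×(1-p)^8
= 45 × 1/4 × 1/256 = 45/1024

P(X=2) = 45/1024 ≈ 4.39%


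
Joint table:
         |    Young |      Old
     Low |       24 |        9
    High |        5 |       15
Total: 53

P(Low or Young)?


P(Low∨Young) = P(Low) + P(Young) - P(Low∧Young)
= (33 + 29 - 24)/53 = 38/53

P = 38/53 ≈ 71.70%


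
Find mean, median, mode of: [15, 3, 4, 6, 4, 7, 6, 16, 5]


Sorted: [3, 4, 4, 5, 6, 6, 7, 15, 16]
Mean = 66/9 = 22/3
Median = 6
Freq: {15: 1, 3: 1, 4: 2, 6: 2, 7: 1, 16: 1, 5: 1}
Mode: [4, 6]

Mean=22/3, Median=6, Mode=[4, 6]


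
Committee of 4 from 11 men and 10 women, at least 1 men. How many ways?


Count by #men:
  1M,3W: C(11,1)×C(10,3)=1320
  2M,2W: C(11,2)×C(10,2)=2475
  3M,1W: C(11,3)×C(10,1)=1650
  4M,0W: C(11,4)×C(10,0)=330
Total = 5775

5775


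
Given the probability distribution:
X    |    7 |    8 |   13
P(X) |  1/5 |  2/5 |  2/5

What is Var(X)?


E[X] = 49/5
E[X²] = 103
Var(X) = E[X²] - (E[X])² = 103 - 2401/25 = 174/25

Var(X) = 174/25 ≈ 6.9600


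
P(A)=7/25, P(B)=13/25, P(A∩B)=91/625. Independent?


P(A)×P(B) = 91/625
P(A∩B) = 91/625
Equal ✓ → Independent

Yes, independent


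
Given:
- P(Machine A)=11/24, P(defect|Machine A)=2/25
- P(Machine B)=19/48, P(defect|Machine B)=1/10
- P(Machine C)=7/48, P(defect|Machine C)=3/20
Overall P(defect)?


P(B) = Σ P(B|Aᵢ)×P(Aᵢ)
  2/25×11/24 = 11/300
  1/10×19/48 = 19/480
  3/20×7/48 = 7/320
Sum = 157/1600

P(defect) = 157/1600 ≈ 9.81%


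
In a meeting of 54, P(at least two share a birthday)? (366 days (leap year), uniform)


P(all different) = Π(366-i)/366 for i=0..53
= 0.016316
P(match) = 1 - 0.016316 = 0.983684

P ≈ 0.9837 ≈ 98.37%


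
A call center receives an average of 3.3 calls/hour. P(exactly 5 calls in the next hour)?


Poisson(λ=3.3): P(X=5) = e^(-λ)×λ^k/k!
= e^(-3.3) × 3.3^5 / 5!
≈ 0.0368831674 × 391.35393 / 120 ≈ 0.120286

P(X=5) ≈ 0.120286 ≈ 12.03%


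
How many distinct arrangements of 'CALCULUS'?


Letters: 8, freq: {'C': 2, 'A': 1, 'L': 2, 'U': 2, 'S': 1}
8!/(2!×1!×2!×2!×1!) = 40320/8 = 5040

5040


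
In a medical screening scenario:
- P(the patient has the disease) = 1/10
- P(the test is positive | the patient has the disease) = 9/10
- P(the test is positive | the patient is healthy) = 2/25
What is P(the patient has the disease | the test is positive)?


Using Bayes' theorem:
P(A|B) = P(B|A)·P(A) / P(B)

P(the test is positive) = 9/10 × 1/10 + 2/25 × 9/10
= 9/100 + 9/125 = 81/500

P(the patient has the disease|the test is positive) = (9/100) / (81/500) = 5/9

P(the patient has the disease|the test is positive) = 5/9 ≈ 55.56%


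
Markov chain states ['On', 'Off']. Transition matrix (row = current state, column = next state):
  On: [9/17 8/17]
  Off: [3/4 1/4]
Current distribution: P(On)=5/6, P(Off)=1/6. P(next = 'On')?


P(next=On) = Σᵢ P(now=i)×P(i→On)
= 5/6×9/17 + 1/6×3/4
= 15/34 + 1/8 = 77/136

P = 77/136 ≈ 0.5662


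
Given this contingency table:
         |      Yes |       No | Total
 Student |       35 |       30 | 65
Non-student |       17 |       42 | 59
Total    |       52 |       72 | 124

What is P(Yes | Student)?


P(Yes | Student) = 35/(35+30) = 35/65 = 7/13

P(Yes|Student) = 7/13 ≈ 53.85%


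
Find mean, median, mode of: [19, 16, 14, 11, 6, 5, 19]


Sorted: [5, 6, 11, 14, 16, 19, 19]
Mean = 90/7
Median = 14
Freq: {19: 2, 16: 1, 14: 1, 11: 1, 6: 1, 5: 1}
Mode: [19]

Mean=90/7, Median=14, Mode=19


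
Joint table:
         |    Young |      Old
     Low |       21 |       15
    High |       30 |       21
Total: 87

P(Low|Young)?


P(Low|Young) = 21/(21+30) = 21/51 = 7/17

P = 7/17 ≈ 41.18%


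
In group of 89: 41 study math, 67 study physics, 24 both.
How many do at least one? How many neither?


|A∪B| = 41+67-24 = 84
Neither = 89-84 = 5

At least one: 84; Neither: 5


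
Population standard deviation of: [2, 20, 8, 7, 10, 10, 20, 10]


Mean = 87/8
  (2-87/8)²=5041/64
  (20-87/8)²=5329/64
  (8-87/8)²=529/64
  (7-87/8)²=961/64
  (10-87/8)²=49/64
  (10-87/8)²=49/64
  (20-87/8)²=5329/64
  (10-87/8)²=49/64
Σ(x-μ)² = 2167/8
σ² = (2167/8)/8 = 2167/64

σ = √(2167/64) ≈ 5.8189


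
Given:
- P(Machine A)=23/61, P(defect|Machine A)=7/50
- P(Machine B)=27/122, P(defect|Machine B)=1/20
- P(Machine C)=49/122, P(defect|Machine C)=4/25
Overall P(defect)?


P(B) = Σ P(B|Aᵢ)×P(Aᵢ)
  7/50×23/61 = 161/3050
  1/20×27/122 = 27/2440
  4/25×49/122 = 98/1525
Sum = 1563/12200

P(defect) = 1563/12200 ≈ 12.81%


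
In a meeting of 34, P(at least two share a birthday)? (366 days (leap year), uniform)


P(all different) = Π(366-i)/366 for i=0..33
= 0.205601
P(match) = 1 - 0.205601 = 0.794399

P ≈ 0.7944 ≈ 79.44%


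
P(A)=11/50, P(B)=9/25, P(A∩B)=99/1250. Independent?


P(A)×P(B) = 99/1250
P(A∩B) = 99/1250
Equal ✓ → Independent

Yes, independent


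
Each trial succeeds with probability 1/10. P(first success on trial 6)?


Geometric: P(X=6) = (1-p)^(k-1)×p = (9/10)^5×1/10 = 59049/1000000

P(X=6) = 59049/1000000 ≈ 5.90%


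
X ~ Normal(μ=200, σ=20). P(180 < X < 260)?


z₁=(180-200)/20=-1.0, z₂=(260-200)/20=3.0
P = Φ(3.0) - Φ(-1.0) = 0.998650 - 0.158655 = 0.839995 ≈ 0.8400

P(180 < X < 260) ≈ 0.8400


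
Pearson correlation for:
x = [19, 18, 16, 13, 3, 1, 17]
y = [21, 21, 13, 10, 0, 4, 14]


n=7, Σx=87, Σy=83, Σxy=1357, Σx²=1409, Σy²=1363
r = (7×1357 - 87×83)/√((7×1409 - 87²)(7×1363 - 83²))
= 2278/√(2294×2652) = 2278/√6083688 ≈ 2278/2466.5133 ≈ 0.9236

r ≈ 0.9236


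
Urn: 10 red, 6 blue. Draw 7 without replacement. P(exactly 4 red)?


Hypergeometric: C(10,4)×C(6,3)/C(16,7)
= 210×20/11440 = 105/286

P(X=4) = 105/286 ≈ 36.71%


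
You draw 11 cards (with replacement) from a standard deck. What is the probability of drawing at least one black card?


P(not a black card) = 26/52 = 1/2
P(none in 11 draws) = (1/2)^11 = 1/2048
P(≥1 black card) = 1 - 1/2048 = 2047/2048

P = 2047/2048 ≈ 99.95%


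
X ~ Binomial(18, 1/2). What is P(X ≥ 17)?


P(X ≥ 17) = Σ P(X=i) for i=17..18
P(X=17) = 9/131072
P(X=18) = 1/262144
Sum = 19/262144

P(X ≥ 17) = 19/262144 ≈ 0.01%


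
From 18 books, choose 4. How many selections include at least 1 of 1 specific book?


Complement: C(18,4) - C(17,4) = 3060 - 2380 = 680

680


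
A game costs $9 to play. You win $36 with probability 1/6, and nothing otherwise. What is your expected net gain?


E[gain] = (36-9)×1/6 + (-9)×5/6
= 9/2 - 15/2 = -3

Expected net gain = $-3 ≈ $-3.00


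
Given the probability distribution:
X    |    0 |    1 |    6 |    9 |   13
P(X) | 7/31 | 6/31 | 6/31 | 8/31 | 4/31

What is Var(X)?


E[X] = 166/31
E[X²] = 1546/31
Var(X) = E[X²] - (E[X])² = 1546/31 - 27556/961 = 20370/961

Var(X) = 20370/961 ≈ 21.1967


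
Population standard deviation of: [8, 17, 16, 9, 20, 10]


Mean = 80/6 = 40/3
  (8-40/3)²=256/9
  (17-40/3)²=121/9
  (16-40/3)²=64/9
  (9-40/3)²=169/9
  (20-40/3)²=400/9
  (10-40/3)²=100/9
Σ(x-μ)² = 370/3
σ² = (370/3)/6 = 185/9

σ = √(185/9) ≈ 4.5338


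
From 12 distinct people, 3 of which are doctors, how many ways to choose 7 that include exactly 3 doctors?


Choose 3 of the 3 doctors and 4 of the other 9 people:
C(3,3)×C(9,4) = 1×126 = 126

126


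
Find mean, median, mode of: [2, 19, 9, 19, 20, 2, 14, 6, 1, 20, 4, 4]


Sorted: [1, 2, 2, 4, 4, 6, 9, 14, 19, 19, 20, 20]
Mean = 120/12 = 10
Median = 15/2
Freq: {2: 2, 19: 2, 9: 1, 20: 2, 14: 1, 6: 1, 1: 1, 4: 2}
Mode: [2, 4, 19, 20]

Mean=10, Median=15/2, Mode=[2, 4, 19, 20]


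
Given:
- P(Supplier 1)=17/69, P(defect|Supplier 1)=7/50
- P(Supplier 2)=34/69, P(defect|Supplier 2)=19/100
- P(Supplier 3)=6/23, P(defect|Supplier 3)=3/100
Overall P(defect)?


P(B) = Σ P(B|Aᵢ)×P(Aᵢ)
  7/50×17/69 = 119/3450
  19/100×34/69 = 323/3450
  3/100×6/23 = 9/1150
Sum = 469/3450

P(defect) = 469/3450 ≈ 13.59%


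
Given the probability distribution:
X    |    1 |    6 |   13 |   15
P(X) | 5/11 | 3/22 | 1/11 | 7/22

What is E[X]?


E[X] = Σ x·P(X=x)
= (1)×(5/11) + (6)×(3/22) + (13)×(1/11) + (15)×(7/22)
= 159/22

E[X] = 159/22


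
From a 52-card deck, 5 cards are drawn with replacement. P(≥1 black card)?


P(not a black card) = 26/52 = 1/2
P(none in 5 draws) = (1/2)^5 = 1/32
P(≥1 black card) = 1 - 1/32 = 31/32

P = 31/32 ≈ 96.88%


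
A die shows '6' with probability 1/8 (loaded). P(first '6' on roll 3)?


Geometric: P(X=3) = (1-p)^(k-1)×p = (7/8)^2×1/8 = 49/512

P(X=3) = 49/512 ≈ 9.57%


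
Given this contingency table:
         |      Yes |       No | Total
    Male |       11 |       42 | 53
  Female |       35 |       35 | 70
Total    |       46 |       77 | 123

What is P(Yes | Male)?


P(Yes | Male) = 11/(11+42) = 11/53

P(Yes|Male) = 11/53 ≈ 20.75%


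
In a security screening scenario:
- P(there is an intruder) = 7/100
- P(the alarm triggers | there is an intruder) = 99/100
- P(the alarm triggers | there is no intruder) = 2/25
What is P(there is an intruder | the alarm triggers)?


Using Bayes' theorem:
P(A|B) = P(B|A)·P(A) / P(B)

P(the alarm triggers) = 99/100 × 7/100 + 2/25 × 93/100
= 693/10000 + 93/1250 = 1437/10000

P(there is an intruder|the alarm triggers) = (693/10000) / (1437/10000) = 231/479

P(there is an intruder|the alarm triggers) = 231/479 ≈ 48.23%


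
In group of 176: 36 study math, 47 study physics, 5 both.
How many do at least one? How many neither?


|A∪B| = 36+47-5 = 78
Neither = 176-78 = 98

At least one: 78; Neither: 98


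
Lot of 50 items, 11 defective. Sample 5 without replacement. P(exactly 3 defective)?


Hypergeometric: C(11,3)×C(39,2)/C(50,5)
= 165×741/2118760 = 24453/423752

P(X=3) = 24453/423752 ≈ 5.77%


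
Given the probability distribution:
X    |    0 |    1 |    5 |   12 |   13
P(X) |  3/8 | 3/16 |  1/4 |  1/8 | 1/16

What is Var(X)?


E[X] = 15/4
E[X²] = 35
Var(X) = E[X²] - (E[X])² = 35 - 225/16 = 335/16

Var(X) = 335/16 ≈ 20.9375


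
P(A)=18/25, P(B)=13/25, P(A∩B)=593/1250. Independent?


P(A)×P(B) = 234/625
P(A∩B) = 593/1250
Not equal → NOT independent

No, not independent


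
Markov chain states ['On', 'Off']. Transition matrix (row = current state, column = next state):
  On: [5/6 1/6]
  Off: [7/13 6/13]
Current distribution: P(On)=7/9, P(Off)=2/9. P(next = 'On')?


P(next=On) = Σᵢ P(now=i)×P(i→On)
= 7/9×5/6 + 2/9×7/13
= 35/54 + 14/117 = 539/702

P = 539/702 ≈ 0.7678


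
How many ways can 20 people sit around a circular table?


Circular arrangements of 20 distinct objects: fix one position to break rotational symmetry.
(n-1)! = 19! = 121645100408832000

121645100408832000


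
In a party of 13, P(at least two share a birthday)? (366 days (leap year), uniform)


P(all different) = Π(366-i)/366 for i=0..12
= 0.806071
P(match) = 1 - 0.806071 = 0.193929

P ≈ 0.1939 ≈ 19.39%
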